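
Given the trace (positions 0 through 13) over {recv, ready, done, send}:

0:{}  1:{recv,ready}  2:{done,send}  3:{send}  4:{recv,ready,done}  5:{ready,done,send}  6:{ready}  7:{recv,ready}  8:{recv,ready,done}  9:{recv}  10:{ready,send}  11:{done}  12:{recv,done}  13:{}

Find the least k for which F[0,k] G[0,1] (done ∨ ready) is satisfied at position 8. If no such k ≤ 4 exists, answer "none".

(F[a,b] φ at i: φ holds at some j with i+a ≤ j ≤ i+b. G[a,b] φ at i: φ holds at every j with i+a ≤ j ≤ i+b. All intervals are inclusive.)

Scan j = 8,9,… for G[0,1] (done ∨ ready):
  j=8: fails
  j=9: fails
  j=10: holds
First hit at j=10, so smallest k = 10-8 = 2.

2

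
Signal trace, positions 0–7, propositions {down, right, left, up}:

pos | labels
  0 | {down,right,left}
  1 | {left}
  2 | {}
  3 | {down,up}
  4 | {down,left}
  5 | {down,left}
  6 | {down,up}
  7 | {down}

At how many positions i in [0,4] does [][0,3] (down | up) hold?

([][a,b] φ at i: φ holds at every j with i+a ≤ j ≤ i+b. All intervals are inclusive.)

2

Evaluate at each i in [0,4]:
  i=0: ✗ (fails at j=1)
  i=1: ✗ (fails at j=1)
  i=2: ✗ (fails at j=2)
  i=3: ✓ (all of [3,6])
  i=4: ✓ (all of [4,7])
Positions where it holds: {3, 4} → 2.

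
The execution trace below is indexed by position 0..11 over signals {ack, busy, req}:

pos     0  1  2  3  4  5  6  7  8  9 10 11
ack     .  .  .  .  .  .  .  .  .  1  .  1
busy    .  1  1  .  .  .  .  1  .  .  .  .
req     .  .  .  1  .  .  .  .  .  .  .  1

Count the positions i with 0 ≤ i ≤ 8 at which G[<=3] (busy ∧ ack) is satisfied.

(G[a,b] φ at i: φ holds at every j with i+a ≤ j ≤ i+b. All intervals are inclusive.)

0

Evaluate at each i in [0,8]:
  i=0: ✗ (fails at j=0)
  i=1: ✗ (fails at j=1)
  i=2: ✗ (fails at j=2)
  i=3: ✗ (fails at j=3)
  i=4: ✗ (fails at j=4)
  i=5: ✗ (fails at j=5)
  i=6: ✗ (fails at j=6)
  i=7: ✗ (fails at j=7)
  i=8: ✗ (fails at j=8)
Positions where it holds: {} → 0.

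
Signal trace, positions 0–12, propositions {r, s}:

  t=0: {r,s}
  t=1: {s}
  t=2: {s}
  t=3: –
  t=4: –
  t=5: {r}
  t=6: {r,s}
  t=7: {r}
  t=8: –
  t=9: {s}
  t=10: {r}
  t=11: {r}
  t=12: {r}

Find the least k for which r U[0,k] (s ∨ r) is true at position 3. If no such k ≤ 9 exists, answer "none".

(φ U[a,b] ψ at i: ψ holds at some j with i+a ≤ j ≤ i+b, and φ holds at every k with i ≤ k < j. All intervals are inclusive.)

Need earliest j ≥ 3 with (s ∨ r), and r at every k in [3,j-1].
  j=3: rhs fails.
  j=4: rhs fails.
  j=5: rhs holds but lhs fails at k=3.
  j=6: rhs holds but lhs fails at k=3.
  j=7: rhs holds but lhs fails at k=3.
  j=8: rhs fails.
  j=9: rhs holds but lhs fails at k=3.
  j=10: rhs holds but lhs fails at k=3.
  j=11: rhs holds but lhs fails at k=3.
  j=12: rhs holds but lhs fails at k=3.
No witness within the range → none.

none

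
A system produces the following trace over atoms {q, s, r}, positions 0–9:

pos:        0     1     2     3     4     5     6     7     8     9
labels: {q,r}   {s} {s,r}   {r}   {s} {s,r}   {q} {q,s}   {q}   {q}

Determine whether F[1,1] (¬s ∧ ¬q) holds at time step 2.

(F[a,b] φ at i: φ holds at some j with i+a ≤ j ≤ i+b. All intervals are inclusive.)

Check (¬s ∧ ¬q) at each j in [3,3]:
  j=3: true
Found at j=3 → formula holds.

True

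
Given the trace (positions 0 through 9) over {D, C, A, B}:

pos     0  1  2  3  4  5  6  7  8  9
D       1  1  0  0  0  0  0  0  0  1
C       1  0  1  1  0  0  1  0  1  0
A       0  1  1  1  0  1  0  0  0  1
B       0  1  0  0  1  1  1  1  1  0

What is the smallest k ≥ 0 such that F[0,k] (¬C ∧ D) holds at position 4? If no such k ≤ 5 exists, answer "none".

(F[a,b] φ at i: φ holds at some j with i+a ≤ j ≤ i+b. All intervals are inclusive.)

5

Scan j = 4,5,… for (¬C ∧ D):
  j=4: fails
  j=5: fails
  j=6: fails
  j=7: fails
  j=8: fails
  j=9: holds
First hit at j=9, so smallest k = 9-4 = 5.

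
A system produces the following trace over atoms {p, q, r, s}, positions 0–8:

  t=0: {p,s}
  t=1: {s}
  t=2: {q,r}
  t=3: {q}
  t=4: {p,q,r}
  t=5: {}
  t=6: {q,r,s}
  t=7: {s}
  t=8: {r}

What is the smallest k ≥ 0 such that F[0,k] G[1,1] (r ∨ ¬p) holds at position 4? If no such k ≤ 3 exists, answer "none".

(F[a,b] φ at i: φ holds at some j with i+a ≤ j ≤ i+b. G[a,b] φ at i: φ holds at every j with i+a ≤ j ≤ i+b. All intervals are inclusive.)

Scan j = 4,5,… for G[1,1] (r ∨ ¬p):
  j=4: holds
First hit at j=4, so smallest k = 4-4 = 0.

0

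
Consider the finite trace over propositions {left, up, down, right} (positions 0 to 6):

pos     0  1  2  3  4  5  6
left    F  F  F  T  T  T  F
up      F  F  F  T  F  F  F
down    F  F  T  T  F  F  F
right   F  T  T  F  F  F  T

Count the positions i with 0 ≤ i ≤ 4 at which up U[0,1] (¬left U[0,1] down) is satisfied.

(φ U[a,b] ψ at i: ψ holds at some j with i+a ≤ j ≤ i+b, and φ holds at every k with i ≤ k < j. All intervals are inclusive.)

3

Evaluate at each i in [0,4]:
  i=0: ✗ (lhs fails at k=0 before rhs at j=1)
  i=1: ✓ (rhs at j=1)
  i=2: ✓ (rhs at j=2)
  i=3: ✓ (rhs at j=3)
  i=4: ✗ (no rhs in [4,5])
Positions where it holds: {1, 2, 3} → 3.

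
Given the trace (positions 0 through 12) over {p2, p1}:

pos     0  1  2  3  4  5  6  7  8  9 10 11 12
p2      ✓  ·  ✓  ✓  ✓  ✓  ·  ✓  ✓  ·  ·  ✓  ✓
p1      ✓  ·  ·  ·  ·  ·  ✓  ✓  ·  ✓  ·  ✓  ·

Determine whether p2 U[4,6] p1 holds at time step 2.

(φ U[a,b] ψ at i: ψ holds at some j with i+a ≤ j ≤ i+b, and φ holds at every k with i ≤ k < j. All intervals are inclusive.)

Need some j in [6,8] with p1, and p2 at every k in [2,j-1].
  j=6: p1 holds; p2 holds at every k in [2,5] → satisfied.

Yes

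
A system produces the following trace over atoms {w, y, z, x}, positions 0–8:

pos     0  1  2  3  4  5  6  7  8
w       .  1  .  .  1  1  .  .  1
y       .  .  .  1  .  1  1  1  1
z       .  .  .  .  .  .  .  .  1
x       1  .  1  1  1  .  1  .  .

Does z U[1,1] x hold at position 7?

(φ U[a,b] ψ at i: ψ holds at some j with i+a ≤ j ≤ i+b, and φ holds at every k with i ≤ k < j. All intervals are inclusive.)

Need some j in [8,8] with x, and z at every k in [7,j-1].
  j=8: x false.
No j in the window works → until fails.

False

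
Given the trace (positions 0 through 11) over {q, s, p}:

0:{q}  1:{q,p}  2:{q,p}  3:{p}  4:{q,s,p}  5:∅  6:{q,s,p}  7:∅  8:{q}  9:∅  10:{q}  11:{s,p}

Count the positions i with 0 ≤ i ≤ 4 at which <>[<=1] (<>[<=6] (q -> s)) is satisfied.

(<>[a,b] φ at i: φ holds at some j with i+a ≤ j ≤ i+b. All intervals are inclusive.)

5

Evaluate at each i in [0,4]:
  i=0: ✓ (witness j=0)
  i=1: ✓ (witness j=1)
  i=2: ✓ (witness j=2)
  i=3: ✓ (witness j=3)
  i=4: ✓ (witness j=4)
Positions where it holds: {0, 1, 2, 3, 4} → 5.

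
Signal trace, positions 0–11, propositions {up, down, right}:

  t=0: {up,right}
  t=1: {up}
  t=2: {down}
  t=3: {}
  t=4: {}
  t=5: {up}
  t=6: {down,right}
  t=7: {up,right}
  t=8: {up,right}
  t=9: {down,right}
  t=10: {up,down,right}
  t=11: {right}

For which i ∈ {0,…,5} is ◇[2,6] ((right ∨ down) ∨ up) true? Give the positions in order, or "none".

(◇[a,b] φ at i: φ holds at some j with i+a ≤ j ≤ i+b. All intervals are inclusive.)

Evaluate at each i in [0,5]:
  i=0: ✓ (witness j=2)
  i=1: ✓ (witness j=5)
  i=2: ✓ (witness j=5)
  i=3: ✓ (witness j=5)
  i=4: ✓ (witness j=6)
  i=5: ✓ (witness j=7)

0, 1, 2, 3, 4, 5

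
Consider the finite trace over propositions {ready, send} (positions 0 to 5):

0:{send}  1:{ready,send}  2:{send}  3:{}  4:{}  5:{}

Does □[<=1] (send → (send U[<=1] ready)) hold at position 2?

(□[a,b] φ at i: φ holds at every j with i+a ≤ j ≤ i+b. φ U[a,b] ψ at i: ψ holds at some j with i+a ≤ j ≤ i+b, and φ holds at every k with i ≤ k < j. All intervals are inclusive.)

No

Check (send → (send U[<=1] ready)) at every j in [2,3]:
  j=2: antecedent true; consequent fails → ✗
  j=3: antecedent false → ✓
Fails at j=2 → formula fails.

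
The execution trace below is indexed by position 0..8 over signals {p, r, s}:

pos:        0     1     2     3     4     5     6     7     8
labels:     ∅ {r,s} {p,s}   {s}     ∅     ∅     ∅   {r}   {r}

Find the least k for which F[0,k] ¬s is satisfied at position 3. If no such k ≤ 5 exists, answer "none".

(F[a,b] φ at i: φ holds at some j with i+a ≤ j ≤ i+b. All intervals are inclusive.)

Scan j = 3,4,… for ¬s:
  j=3: fails
  j=4: holds
First hit at j=4, so smallest k = 4-3 = 1.

1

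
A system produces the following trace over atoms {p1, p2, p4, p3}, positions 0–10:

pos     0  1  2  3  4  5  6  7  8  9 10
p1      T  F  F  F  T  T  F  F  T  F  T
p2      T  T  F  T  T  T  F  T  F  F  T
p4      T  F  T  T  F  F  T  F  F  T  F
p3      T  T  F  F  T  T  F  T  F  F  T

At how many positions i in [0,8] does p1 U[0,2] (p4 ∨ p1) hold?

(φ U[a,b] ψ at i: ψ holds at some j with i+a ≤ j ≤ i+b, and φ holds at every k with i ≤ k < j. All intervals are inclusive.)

7

Evaluate at each i in [0,8]:
  i=0: ✓ (rhs at j=0)
  i=1: ✗ (lhs fails at k=1 before rhs at j=2)
  i=2: ✓ (rhs at j=2)
  i=3: ✓ (rhs at j=3)
  i=4: ✓ (rhs at j=4)
  i=5: ✓ (rhs at j=5)
  i=6: ✓ (rhs at j=6)
  i=7: ✗ (lhs fails at k=7 before rhs at j=8)
  i=8: ✓ (rhs at j=8)
Positions where it holds: {0, 2, 3, 4, 5, 6, 8} → 7.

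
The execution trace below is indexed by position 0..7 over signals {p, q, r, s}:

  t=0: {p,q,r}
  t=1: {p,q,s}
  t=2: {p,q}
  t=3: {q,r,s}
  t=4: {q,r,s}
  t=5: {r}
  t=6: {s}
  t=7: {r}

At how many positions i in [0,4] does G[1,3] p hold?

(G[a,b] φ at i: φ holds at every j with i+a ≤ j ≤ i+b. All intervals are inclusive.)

Evaluate at each i in [0,4]:
  i=0: ✗ (fails at j=3)
  i=1: ✗ (fails at j=3)
  i=2: ✗ (fails at j=3)
  i=3: ✗ (fails at j=4)
  i=4: ✗ (fails at j=5)
Positions where it holds: {} → 0.

0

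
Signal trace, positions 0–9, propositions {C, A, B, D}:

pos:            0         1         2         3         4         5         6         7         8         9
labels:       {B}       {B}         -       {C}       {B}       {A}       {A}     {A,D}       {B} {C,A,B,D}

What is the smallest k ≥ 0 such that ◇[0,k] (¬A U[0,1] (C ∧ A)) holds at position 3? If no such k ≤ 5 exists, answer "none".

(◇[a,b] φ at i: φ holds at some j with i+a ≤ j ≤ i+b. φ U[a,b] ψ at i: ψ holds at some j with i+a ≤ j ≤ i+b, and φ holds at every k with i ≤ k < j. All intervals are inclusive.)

Scan j = 3,4,… for (¬A U[0,1] (C ∧ A)):
  j=3: fails
  j=4: fails
  j=5: fails
  j=6: fails
  j=7: fails
  j=8: holds
First hit at j=8, so smallest k = 8-3 = 5.

5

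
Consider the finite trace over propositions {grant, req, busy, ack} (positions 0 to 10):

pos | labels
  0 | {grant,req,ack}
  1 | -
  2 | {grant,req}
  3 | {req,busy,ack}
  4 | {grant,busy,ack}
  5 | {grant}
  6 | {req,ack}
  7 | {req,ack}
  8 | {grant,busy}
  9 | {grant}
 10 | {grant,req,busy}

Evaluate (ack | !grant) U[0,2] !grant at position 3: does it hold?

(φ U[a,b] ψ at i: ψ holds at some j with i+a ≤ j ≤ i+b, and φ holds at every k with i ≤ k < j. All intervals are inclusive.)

Yes

Need some j in [3,5] with !grant, and (ack | !grant) at every k in [3,j-1].
  j=3: !grant holds; no prefix to check → satisfied.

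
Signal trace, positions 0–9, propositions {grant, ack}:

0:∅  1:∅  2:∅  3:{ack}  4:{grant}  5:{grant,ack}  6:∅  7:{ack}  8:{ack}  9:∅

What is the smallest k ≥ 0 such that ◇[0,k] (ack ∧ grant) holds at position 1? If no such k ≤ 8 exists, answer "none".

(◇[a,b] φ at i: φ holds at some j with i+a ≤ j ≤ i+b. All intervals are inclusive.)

4

Scan j = 1,2,… for (ack ∧ grant):
  j=1: fails
  j=2: fails
  j=3: fails
  j=4: fails
  j=5: holds
First hit at j=5, so smallest k = 5-1 = 4.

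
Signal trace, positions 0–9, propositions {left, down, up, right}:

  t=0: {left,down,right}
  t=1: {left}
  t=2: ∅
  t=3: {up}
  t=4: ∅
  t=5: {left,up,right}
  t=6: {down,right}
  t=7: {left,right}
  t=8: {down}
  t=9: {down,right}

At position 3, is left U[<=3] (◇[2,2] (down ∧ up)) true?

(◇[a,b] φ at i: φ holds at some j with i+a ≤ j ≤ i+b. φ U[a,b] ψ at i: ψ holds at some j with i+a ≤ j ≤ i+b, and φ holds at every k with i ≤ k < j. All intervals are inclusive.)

No

Need some j in [3,6] with ◇[2,2] (down ∧ up), and left at every k in [3,j-1].
  j=3: ◇[2,2] (down ∧ up) — fails (none in [5,5]).
  j=4: ◇[2,2] (down ∧ up) — fails (none in [6,6]).
  j=5: ◇[2,2] (down ∧ up) — fails (none in [7,7]).
  j=6: ◇[2,2] (down ∧ up) — fails (none in [8,8]).
No j in the window works → until fails.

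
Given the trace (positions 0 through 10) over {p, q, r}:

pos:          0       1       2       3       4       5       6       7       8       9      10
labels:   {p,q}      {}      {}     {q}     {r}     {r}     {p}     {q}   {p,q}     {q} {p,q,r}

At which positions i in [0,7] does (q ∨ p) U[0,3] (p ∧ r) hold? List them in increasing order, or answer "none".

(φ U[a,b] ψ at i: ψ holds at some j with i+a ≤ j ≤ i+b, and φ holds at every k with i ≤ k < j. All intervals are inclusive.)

Evaluate at each i in [0,7]:
  i=0: ✗ (no rhs in [0,3])
  i=1: ✗ (no rhs in [1,4])
  i=2: ✗ (no rhs in [2,5])
  i=3: ✗ (no rhs in [3,6])
  i=4: ✗ (no rhs in [4,7])
  i=5: ✗ (no rhs in [5,8])
  i=6: ✗ (no rhs in [6,9])
  i=7: ✓ (rhs at j=10; lhs holds on [7,9])

7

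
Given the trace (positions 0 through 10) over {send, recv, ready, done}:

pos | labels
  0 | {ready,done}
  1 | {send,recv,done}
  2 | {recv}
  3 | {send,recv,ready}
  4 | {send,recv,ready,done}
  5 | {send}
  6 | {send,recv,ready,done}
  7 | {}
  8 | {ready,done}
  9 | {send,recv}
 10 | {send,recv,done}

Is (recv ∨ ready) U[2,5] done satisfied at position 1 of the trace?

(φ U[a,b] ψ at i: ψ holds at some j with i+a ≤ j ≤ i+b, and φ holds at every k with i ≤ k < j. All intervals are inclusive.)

Need some j in [3,6] with done, and (recv ∨ ready) at every k in [1,j-1].
  j=3: done false.
  j=4: done holds; (recv ∨ ready) holds at every k in [1,3] → satisfied.

Holds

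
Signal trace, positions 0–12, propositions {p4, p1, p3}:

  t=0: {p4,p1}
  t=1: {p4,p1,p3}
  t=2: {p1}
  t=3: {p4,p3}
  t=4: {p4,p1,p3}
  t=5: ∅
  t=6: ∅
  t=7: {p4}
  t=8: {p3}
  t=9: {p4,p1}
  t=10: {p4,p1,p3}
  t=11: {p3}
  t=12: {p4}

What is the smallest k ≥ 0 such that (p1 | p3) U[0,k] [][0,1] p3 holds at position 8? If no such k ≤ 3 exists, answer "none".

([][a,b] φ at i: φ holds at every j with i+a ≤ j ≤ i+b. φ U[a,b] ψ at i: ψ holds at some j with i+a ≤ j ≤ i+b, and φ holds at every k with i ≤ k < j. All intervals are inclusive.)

Need earliest j ≥ 8 with [][0,1] p3, and (p1 | p3) at every k in [8,j-1].
  j=8: rhs fails.
  j=9: rhs fails.
  j=10: rhs holds; lhs holds on [8,9]. k = 2.

2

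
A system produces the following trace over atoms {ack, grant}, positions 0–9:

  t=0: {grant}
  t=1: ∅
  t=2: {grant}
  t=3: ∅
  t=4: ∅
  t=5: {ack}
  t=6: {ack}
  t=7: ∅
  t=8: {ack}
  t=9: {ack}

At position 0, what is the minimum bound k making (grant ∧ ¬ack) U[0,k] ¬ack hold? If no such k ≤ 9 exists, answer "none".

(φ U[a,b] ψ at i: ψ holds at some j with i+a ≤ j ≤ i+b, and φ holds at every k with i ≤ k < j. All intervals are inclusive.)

Need earliest j ≥ 0 with ¬ack, and (grant ∧ ¬ack) at every k in [0,j-1].
  j=0: rhs holds (empty prefix). k = 0.

0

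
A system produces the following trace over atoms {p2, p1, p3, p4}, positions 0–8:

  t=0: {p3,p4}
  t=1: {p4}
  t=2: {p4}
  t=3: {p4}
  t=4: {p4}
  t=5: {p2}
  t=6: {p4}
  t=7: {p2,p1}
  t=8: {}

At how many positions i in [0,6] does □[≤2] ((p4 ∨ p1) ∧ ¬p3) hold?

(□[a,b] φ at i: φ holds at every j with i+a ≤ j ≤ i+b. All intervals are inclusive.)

Evaluate at each i in [0,6]:
  i=0: ✗ (fails at j=0)
  i=1: ✓ (all of [1,3])
  i=2: ✓ (all of [2,4])
  i=3: ✗ (fails at j=5)
  i=4: ✗ (fails at j=5)
  i=5: ✗ (fails at j=5)
  i=6: ✗ (fails at j=8)
Positions where it holds: {1, 2} → 2.

2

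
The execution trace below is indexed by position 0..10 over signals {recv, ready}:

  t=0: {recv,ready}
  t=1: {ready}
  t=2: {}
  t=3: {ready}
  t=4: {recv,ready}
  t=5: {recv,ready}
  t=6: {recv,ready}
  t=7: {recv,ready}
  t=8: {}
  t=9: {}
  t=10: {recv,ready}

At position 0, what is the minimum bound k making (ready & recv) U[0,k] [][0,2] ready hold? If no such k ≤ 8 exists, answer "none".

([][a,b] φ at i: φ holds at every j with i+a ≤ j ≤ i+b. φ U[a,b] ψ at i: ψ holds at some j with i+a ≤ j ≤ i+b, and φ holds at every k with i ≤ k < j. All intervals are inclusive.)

Need earliest j ≥ 0 with [][0,2] ready, and (ready & recv) at every k in [0,j-1].
  j=0: rhs fails.
  j=1: rhs fails.
  j=2: rhs fails.
  j=3: rhs holds but lhs fails at k=1.
  j=4: rhs holds but lhs fails at k=1.
  j=5: rhs holds but lhs fails at k=1.
  j=6: rhs fails.
  j=7: rhs fails.
  j=8: rhs fails.
No witness within the range → none.

none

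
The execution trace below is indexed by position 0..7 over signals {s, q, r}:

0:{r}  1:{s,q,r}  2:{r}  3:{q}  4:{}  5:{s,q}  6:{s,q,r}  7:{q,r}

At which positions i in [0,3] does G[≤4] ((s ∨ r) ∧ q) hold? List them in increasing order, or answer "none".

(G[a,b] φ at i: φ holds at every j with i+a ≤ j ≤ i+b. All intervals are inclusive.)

none

Evaluate at each i in [0,3]:
  i=0: ✗ (fails at j=0)
  i=1: ✗ (fails at j=2)
  i=2: ✗ (fails at j=2)
  i=3: ✗ (fails at j=3)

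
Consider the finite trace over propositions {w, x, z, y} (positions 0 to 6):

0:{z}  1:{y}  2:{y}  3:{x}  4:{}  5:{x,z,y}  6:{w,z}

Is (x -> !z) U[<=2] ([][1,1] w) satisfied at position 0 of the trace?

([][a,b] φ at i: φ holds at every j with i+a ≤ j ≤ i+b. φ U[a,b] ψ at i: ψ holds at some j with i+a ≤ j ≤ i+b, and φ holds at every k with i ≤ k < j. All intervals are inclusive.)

Need some j in [0,2] with [][1,1] w, and (x -> !z) at every k in [0,j-1].
  j=0: [][1,1] w — fails at 1.
  j=1: [][1,1] w — fails at 2.
  j=2: [][1,1] w — fails at 3.
No j in the window works → until fails.

Does not hold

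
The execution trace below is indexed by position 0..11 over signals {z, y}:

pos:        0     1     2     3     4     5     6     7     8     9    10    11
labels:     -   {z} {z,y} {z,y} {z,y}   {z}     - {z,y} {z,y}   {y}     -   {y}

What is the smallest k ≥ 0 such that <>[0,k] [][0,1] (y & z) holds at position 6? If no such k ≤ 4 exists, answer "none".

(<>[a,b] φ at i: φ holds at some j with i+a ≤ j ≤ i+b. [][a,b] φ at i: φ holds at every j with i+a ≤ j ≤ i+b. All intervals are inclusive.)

Scan j = 6,7,… for [][0,1] (y & z):
  j=6: fails
  j=7: holds
First hit at j=7, so smallest k = 7-6 = 1.

1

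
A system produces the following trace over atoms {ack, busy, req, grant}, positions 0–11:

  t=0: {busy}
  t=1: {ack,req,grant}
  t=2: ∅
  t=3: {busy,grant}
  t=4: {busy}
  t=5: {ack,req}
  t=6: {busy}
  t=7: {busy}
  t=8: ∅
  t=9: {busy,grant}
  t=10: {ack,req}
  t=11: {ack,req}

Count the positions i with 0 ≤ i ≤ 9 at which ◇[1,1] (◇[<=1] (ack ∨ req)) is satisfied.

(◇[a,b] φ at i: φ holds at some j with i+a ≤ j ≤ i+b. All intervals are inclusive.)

Evaluate at each i in [0,9]:
  i=0: ✓ (witness j=1)
  i=1: ✗ (none in [2,2])
  i=2: ✗ (none in [3,3])
  i=3: ✓ (witness j=4)
  i=4: ✓ (witness j=5)
  i=5: ✗ (none in [6,6])
  i=6: ✗ (none in [7,7])
  i=7: ✗ (none in [8,8])
  i=8: ✓ (witness j=9)
  i=9: ✓ (witness j=10)
Positions where it holds: {0, 3, 4, 8, 9} → 5.

5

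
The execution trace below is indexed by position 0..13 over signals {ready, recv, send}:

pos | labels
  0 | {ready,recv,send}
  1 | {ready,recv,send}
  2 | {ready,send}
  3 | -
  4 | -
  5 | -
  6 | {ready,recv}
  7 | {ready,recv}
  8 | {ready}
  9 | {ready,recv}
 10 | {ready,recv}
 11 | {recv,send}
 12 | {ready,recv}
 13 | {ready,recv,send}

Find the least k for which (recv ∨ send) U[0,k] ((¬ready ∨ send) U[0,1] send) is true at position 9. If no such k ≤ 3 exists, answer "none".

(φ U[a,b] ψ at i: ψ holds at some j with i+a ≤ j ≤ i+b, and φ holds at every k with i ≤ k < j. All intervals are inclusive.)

Need earliest j ≥ 9 with ((¬ready ∨ send) U[0,1] send), and (recv ∨ send) at every k in [9,j-1].
  j=9: rhs fails.
  j=10: rhs fails.
  j=11: rhs holds; lhs holds on [9,10]. k = 2.

2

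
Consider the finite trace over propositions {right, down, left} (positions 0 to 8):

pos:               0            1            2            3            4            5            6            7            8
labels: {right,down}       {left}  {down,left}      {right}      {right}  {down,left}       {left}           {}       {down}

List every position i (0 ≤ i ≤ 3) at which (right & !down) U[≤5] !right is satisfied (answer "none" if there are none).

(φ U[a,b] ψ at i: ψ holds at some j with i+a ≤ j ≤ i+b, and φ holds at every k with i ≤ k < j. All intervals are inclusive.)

Evaluate at each i in [0,3]:
  i=0: ✗ (lhs fails at k=0 before rhs at j=1)
  i=1: ✓ (rhs at j=1)
  i=2: ✓ (rhs at j=2)
  i=3: ✓ (rhs at j=5; lhs holds on [3,4])

1, 2, 3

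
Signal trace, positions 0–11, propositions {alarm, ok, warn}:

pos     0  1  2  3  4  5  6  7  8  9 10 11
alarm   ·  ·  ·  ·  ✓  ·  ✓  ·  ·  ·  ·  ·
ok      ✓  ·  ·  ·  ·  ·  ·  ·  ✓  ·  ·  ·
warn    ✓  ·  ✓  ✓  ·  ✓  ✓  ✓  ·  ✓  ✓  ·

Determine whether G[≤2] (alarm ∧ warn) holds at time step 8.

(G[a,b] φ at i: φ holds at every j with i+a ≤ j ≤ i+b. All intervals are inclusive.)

Check (alarm ∧ warn) at every j in [8,10]:
  j=8: false
  j=9: false
  j=10: false
Fails at j=8 → formula fails.

False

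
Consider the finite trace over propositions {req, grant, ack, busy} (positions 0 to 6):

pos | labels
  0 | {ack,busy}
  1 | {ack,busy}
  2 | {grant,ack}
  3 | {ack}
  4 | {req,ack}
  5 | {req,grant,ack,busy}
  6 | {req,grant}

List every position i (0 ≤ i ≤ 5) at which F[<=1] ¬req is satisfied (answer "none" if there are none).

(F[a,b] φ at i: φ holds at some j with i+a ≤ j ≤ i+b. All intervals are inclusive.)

Evaluate at each i in [0,5]:
  i=0: ✓ (witness j=0)
  i=1: ✓ (witness j=1)
  i=2: ✓ (witness j=2)
  i=3: ✓ (witness j=3)
  i=4: ✗ (none in [4,5])
  i=5: ✗ (none in [5,6])

0, 1, 2, 3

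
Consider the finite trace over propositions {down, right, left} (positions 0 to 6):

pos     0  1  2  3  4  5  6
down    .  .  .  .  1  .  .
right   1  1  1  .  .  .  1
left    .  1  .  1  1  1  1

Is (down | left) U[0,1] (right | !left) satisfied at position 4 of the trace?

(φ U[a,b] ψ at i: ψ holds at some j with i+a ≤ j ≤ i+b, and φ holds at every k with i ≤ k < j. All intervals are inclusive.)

No

Need some j in [4,5] with (right | !left), and (down | left) at every k in [4,j-1].
  j=4: (right | !left) false.
  j=5: (right | !left) false.
No j in the window works → until fails.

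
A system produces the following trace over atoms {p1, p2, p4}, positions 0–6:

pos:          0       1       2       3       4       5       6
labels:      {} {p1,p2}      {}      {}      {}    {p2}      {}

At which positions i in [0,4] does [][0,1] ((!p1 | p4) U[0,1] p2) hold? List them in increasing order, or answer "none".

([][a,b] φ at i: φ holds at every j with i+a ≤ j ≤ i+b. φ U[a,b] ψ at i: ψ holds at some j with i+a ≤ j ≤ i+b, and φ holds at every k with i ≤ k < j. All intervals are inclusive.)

Evaluate at each i in [0,4]:
  i=0: ✓ (all of [0,1])
  i=1: ✗ (fails at j=2)
  i=2: ✗ (fails at j=2)
  i=3: ✗ (fails at j=3)
  i=4: ✓ (all of [4,5])

0, 4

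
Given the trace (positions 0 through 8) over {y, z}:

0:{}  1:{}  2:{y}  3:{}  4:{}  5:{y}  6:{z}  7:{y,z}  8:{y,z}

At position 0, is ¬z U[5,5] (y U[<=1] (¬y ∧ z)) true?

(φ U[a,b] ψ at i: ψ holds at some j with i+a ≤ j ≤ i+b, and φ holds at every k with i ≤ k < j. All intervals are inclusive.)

Holds

Need some j in [5,5] with (y U[<=1] (¬y ∧ z)), and ¬z at every k in [0,j-1].
  j=5: (y U[<=1] (¬y ∧ z)) holds; ¬z holds at every k in [0,4] → satisfied.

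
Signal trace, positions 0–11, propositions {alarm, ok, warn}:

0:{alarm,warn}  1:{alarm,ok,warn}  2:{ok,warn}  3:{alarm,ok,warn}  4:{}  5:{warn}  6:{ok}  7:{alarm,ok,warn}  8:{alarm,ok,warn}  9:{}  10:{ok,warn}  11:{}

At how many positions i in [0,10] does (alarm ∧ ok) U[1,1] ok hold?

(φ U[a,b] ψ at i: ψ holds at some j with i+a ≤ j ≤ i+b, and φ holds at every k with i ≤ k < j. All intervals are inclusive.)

Evaluate at each i in [0,10]:
  i=0: ✗ (lhs fails at k=0 before rhs at j=1)
  i=1: ✓ (rhs at j=2; lhs holds on [1,1])
  i=2: ✗ (lhs fails at k=2 before rhs at j=3)
  i=3: ✗ (no rhs in [4,4])
  i=4: ✗ (no rhs in [5,5])
  i=5: ✗ (lhs fails at k=5 before rhs at j=6)
  i=6: ✗ (lhs fails at k=6 before rhs at j=7)
  i=7: ✓ (rhs at j=8; lhs holds on [7,7])
  i=8: ✗ (no rhs in [9,9])
  i=9: ✗ (lhs fails at k=9 before rhs at j=10)
  i=10: ✗ (no rhs in [11,11])
Positions where it holds: {1, 7} → 2.

2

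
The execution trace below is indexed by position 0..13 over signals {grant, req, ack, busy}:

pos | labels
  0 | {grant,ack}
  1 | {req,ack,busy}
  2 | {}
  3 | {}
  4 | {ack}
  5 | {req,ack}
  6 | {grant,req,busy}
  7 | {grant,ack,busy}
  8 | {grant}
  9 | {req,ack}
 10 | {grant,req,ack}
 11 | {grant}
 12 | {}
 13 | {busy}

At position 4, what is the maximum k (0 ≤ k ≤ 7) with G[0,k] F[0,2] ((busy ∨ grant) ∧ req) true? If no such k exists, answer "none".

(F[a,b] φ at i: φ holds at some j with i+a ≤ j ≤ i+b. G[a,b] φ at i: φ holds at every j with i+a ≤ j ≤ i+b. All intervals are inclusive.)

F[0,2] ((busy ∨ grant) ∧ req) must hold from j=4 onward; find where it first fails.
  j=4: holds
  j=5: holds
  j=6: holds
  j=7: fails
Holds on [4,6], so largest k = 2.

2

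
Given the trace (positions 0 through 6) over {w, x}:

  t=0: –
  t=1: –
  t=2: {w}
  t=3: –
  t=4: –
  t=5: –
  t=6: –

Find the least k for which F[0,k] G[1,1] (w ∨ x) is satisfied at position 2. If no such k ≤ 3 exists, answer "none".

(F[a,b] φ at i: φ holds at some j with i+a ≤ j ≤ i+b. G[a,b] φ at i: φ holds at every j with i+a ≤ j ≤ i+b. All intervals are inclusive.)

none

Scan j = 2,3,… for G[1,1] (w ∨ x):
  j=2: fails
  j=3: fails
  j=4: fails
  j=5: fails
No j in [2,5] satisfies it → none.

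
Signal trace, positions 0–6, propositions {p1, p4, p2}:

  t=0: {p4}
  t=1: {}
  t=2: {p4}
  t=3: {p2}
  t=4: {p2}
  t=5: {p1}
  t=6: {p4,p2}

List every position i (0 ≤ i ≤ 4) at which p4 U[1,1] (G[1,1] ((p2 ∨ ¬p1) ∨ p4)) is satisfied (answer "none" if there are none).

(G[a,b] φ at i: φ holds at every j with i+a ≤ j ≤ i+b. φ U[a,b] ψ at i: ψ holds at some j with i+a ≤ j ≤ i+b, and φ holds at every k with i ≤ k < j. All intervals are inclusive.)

Evaluate at each i in [0,4]:
  i=0: ✓ (rhs at j=1; lhs holds on [0,0])
  i=1: ✗ (lhs fails at k=1 before rhs at j=2)
  i=2: ✓ (rhs at j=3; lhs holds on [2,2])
  i=3: ✗ (no rhs in [4,4])
  i=4: ✗ (lhs fails at k=4 before rhs at j=5)

0, 2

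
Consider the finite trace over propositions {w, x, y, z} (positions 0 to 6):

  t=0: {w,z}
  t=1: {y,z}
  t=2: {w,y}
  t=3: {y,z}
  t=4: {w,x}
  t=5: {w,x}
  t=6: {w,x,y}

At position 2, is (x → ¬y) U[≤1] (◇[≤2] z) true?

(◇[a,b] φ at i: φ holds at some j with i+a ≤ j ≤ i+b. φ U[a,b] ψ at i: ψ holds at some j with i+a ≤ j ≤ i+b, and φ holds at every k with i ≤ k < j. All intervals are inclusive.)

Holds

Need some j in [2,3] with ◇[≤2] z, and (x → ¬y) at every k in [2,j-1].
  j=2: ◇[≤2] z holds; no prefix to check → satisfied.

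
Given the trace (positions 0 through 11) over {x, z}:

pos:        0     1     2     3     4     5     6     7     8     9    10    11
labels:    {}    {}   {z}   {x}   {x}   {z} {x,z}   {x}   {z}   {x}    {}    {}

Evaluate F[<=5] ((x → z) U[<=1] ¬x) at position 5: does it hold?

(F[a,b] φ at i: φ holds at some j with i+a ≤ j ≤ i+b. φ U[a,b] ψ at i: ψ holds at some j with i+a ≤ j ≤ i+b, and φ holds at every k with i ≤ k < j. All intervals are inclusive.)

Holds

Check ((x → z) U[<=1] ¬x) at each j in [5,10]:
  j=5: holds
  j=6: fails
  j=7: fails
  j=8: holds
  j=9: fails
  j=10: holds
Found at j=5 → formula holds.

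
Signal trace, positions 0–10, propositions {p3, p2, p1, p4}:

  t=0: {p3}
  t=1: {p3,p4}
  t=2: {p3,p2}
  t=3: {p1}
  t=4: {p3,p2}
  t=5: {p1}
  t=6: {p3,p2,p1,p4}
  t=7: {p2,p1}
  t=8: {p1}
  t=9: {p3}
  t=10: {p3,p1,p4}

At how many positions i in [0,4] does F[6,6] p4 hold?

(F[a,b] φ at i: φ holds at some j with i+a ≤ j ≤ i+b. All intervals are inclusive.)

Evaluate at each i in [0,4]:
  i=0: ✓ (witness j=6)
  i=1: ✗ (none in [7,7])
  i=2: ✗ (none in [8,8])
  i=3: ✗ (none in [9,9])
  i=4: ✓ (witness j=10)
Positions where it holds: {0, 4} → 2.

2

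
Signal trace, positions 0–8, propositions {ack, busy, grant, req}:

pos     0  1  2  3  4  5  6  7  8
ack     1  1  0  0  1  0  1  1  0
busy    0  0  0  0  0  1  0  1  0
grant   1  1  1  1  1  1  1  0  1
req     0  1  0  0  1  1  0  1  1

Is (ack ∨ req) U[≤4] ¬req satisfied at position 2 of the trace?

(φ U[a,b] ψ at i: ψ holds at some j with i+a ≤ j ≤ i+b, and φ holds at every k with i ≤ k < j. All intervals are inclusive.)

Holds

Need some j in [2,6] with ¬req, and (ack ∨ req) at every k in [2,j-1].
  j=2: ¬req holds; no prefix to check → satisfied.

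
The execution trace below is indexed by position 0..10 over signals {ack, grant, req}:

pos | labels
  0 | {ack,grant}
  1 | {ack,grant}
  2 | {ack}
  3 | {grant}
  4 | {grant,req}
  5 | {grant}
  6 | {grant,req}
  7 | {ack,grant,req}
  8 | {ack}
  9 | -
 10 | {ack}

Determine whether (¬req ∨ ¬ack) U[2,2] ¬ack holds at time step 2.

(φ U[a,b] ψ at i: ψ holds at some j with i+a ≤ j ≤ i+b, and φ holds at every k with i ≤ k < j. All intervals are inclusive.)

Holds

Need some j in [4,4] with ¬ack, and (¬req ∨ ¬ack) at every k in [2,j-1].
  j=4: ¬ack holds; (¬req ∨ ¬ack) holds at every k in [2,3] → satisfied.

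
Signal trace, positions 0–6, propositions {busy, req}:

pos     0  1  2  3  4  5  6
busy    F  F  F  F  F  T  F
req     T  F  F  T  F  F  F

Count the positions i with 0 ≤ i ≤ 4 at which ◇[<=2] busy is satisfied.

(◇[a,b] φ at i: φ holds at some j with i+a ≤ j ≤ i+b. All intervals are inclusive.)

Evaluate at each i in [0,4]:
  i=0: ✗ (none in [0,2])
  i=1: ✗ (none in [1,3])
  i=2: ✗ (none in [2,4])
  i=3: ✓ (witness j=5)
  i=4: ✓ (witness j=5)
Positions where it holds: {3, 4} → 2.

2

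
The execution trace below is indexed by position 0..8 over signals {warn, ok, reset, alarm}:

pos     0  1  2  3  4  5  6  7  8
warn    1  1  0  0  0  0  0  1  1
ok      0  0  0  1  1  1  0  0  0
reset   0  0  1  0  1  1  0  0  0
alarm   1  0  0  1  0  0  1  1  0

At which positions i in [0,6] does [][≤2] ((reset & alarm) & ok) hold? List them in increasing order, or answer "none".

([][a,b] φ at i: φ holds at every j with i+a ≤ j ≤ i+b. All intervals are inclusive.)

none

Evaluate at each i in [0,6]:
  i=0: ✗ (fails at j=0)
  i=1: ✗ (fails at j=1)
  i=2: ✗ (fails at j=2)
  i=3: ✗ (fails at j=3)
  i=4: ✗ (fails at j=4)
  i=5: ✗ (fails at j=5)
  i=6: ✗ (fails at j=6)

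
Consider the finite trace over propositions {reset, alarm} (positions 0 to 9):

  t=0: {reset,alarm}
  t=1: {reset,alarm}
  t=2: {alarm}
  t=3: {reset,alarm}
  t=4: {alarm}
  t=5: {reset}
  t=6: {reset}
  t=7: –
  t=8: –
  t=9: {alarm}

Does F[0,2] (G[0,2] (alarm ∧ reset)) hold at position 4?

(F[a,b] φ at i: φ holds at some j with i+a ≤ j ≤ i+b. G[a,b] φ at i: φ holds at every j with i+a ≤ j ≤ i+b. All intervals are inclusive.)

Check G[0,2] (alarm ∧ reset) at each j in [4,6]:
  j=4: fails at 4
  j=5: fails at 5
  j=6: fails at 6
No position in the window satisfies it → formula fails.

Does not hold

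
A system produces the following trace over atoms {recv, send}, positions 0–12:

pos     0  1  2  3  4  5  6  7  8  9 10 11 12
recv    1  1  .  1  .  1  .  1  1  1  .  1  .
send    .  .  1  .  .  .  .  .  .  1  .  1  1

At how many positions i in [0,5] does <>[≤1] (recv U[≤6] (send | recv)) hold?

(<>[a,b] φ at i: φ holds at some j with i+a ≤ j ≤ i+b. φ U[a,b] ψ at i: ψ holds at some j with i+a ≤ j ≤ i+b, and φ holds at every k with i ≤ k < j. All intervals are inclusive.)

6

Evaluate at each i in [0,5]:
  i=0: ✓ (witness j=0)
  i=1: ✓ (witness j=1)
  i=2: ✓ (witness j=2)
  i=3: ✓ (witness j=3)
  i=4: ✓ (witness j=5)
  i=5: ✓ (witness j=5)
Positions where it holds: {0, 1, 2, 3, 4, 5} → 6.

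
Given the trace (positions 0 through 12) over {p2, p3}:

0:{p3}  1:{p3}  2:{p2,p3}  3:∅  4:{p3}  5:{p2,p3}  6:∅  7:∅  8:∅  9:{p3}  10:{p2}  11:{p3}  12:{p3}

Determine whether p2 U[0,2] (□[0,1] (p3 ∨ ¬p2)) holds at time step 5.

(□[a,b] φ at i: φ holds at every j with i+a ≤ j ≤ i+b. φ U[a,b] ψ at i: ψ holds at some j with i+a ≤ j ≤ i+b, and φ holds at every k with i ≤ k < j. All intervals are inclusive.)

Need some j in [5,7] with □[0,1] (p3 ∨ ¬p2), and p2 at every k in [5,j-1].
  j=5: □[0,1] (p3 ∨ ¬p2) holds; no prefix to check → satisfied.

Yes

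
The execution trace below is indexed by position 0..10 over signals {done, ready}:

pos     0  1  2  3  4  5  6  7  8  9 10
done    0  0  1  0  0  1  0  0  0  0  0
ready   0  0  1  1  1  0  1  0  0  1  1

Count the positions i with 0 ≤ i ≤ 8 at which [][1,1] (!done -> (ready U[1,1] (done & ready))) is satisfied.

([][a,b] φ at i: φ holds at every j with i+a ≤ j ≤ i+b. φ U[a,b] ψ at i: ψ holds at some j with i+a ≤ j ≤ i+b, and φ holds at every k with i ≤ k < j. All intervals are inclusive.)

Evaluate at each i in [0,8]:
  i=0: ✗ (fails at j=1)
  i=1: ✓ (all of [2,2])
  i=2: ✗ (fails at j=3)
  i=3: ✗ (fails at j=4)
  i=4: ✓ (all of [5,5])
  i=5: ✗ (fails at j=6)
  i=6: ✗ (fails at j=7)
  i=7: ✗ (fails at j=8)
  i=8: ✗ (fails at j=9)
Positions where it holds: {1, 4} → 2.

2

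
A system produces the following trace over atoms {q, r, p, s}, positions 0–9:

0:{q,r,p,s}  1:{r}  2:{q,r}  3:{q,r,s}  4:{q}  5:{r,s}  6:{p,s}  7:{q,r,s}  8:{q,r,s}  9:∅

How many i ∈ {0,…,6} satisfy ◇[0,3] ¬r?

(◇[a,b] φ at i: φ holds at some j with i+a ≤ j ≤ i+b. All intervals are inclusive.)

Evaluate at each i in [0,6]:
  i=0: ✗ (none in [0,3])
  i=1: ✓ (witness j=4)
  i=2: ✓ (witness j=4)
  i=3: ✓ (witness j=4)
  i=4: ✓ (witness j=4)
  i=5: ✓ (witness j=6)
  i=6: ✓ (witness j=6)
Positions where it holds: {1, 2, 3, 4, 5, 6} → 6.

6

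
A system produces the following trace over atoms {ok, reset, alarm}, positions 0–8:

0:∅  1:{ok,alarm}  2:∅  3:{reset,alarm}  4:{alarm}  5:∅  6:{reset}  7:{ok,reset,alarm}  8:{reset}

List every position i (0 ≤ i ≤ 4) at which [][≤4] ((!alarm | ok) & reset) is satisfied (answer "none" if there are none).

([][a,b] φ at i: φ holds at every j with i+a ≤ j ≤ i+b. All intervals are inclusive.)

none

Evaluate at each i in [0,4]:
  i=0: ✗ (fails at j=0)
  i=1: ✗ (fails at j=1)
  i=2: ✗ (fails at j=2)
  i=3: ✗ (fails at j=3)
  i=4: ✗ (fails at j=4)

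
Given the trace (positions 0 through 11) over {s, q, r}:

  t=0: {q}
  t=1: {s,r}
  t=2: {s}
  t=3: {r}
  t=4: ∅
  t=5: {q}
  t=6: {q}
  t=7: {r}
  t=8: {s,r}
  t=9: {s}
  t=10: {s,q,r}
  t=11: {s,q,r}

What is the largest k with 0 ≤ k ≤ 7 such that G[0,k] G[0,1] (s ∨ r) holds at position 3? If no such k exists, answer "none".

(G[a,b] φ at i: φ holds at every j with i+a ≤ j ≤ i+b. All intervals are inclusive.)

G[0,1] (s ∨ r) must hold from j=3 onward; find where it first fails.
  j=3: fails → no k works.

none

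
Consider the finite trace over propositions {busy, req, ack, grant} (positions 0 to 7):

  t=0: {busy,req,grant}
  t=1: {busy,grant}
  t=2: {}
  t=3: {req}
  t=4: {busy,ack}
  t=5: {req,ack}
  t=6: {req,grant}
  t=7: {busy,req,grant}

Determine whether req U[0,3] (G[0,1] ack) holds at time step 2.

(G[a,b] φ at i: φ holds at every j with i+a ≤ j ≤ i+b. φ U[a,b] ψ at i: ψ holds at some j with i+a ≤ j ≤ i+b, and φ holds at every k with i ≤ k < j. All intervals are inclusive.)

False

Need some j in [2,5] with G[0,1] ack, and req at every k in [2,j-1].
  j=2: G[0,1] ack — fails at 2.
  j=3: G[0,1] ack — fails at 3.
  j=4: G[0,1] ack holds, but req fails at k=2 → not this j.
  j=5: G[0,1] ack — fails at 6.
No j in the window works → until fails.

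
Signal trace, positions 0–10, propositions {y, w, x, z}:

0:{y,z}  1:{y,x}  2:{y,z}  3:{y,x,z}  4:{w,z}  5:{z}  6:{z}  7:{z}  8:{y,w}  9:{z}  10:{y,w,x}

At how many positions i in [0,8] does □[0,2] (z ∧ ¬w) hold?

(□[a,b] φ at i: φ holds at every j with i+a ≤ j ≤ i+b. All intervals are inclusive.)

Evaluate at each i in [0,8]:
  i=0: ✗ (fails at j=1)
  i=1: ✗ (fails at j=1)
  i=2: ✗ (fails at j=4)
  i=3: ✗ (fails at j=4)
  i=4: ✗ (fails at j=4)
  i=5: ✓ (all of [5,7])
  i=6: ✗ (fails at j=8)
  i=7: ✗ (fails at j=8)
  i=8: ✗ (fails at j=8)
Positions where it holds: {5} → 1.

1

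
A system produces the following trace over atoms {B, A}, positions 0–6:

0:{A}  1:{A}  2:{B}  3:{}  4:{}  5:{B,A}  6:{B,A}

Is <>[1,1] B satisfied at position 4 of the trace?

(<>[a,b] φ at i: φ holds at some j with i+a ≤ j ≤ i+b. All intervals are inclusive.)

Check B at each j in [5,5]:
  j=5: true
Found at j=5 → formula holds.

Holds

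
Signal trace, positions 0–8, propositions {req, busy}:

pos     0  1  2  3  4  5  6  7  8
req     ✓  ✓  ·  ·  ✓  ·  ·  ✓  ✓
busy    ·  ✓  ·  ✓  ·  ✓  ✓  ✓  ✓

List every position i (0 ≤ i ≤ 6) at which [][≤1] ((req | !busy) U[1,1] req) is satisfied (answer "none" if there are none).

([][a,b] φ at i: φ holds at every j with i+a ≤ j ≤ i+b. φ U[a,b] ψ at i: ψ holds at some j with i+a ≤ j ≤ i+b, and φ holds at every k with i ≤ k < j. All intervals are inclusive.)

Evaluate at each i in [0,6]:
  i=0: ✗ (fails at j=1)
  i=1: ✗ (fails at j=1)
  i=2: ✗ (fails at j=2)
  i=3: ✗ (fails at j=3)
  i=4: ✗ (fails at j=4)
  i=5: ✗ (fails at j=5)
  i=6: ✗ (fails at j=6)

none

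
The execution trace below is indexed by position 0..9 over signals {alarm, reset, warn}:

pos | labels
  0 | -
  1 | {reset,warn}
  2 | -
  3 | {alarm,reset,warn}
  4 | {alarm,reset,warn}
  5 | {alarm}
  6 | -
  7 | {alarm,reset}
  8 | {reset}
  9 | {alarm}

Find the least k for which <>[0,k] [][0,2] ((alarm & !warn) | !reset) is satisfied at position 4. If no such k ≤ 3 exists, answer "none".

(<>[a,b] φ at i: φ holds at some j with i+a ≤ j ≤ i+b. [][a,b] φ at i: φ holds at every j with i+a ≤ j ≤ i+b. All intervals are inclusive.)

1

Scan j = 4,5,… for [][0,2] ((alarm & !warn) | !reset):
  j=4: fails
  j=5: holds
First hit at j=5, so smallest k = 5-4 = 1.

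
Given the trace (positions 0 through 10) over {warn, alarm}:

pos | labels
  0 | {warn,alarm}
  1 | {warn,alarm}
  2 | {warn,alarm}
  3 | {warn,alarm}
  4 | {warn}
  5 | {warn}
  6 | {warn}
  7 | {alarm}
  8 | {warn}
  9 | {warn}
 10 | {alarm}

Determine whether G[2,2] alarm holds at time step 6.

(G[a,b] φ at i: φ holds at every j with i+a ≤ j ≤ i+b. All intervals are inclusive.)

Check alarm at every j in [8,8]:
  j=8: false
Fails at j=8 → formula fails.

No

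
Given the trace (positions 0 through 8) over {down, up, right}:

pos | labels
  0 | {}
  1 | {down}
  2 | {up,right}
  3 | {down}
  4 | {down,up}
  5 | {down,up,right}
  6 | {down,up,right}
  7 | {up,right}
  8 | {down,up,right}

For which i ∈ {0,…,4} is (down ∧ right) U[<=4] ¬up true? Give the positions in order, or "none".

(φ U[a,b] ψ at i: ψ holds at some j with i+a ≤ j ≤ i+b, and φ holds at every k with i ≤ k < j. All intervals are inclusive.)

0, 1, 3

Evaluate at each i in [0,4]:
  i=0: ✓ (rhs at j=0)
  i=1: ✓ (rhs at j=1)
  i=2: ✗ (lhs fails at k=2 before rhs at j=3)
  i=3: ✓ (rhs at j=3)
  i=4: ✗ (no rhs in [4,8])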